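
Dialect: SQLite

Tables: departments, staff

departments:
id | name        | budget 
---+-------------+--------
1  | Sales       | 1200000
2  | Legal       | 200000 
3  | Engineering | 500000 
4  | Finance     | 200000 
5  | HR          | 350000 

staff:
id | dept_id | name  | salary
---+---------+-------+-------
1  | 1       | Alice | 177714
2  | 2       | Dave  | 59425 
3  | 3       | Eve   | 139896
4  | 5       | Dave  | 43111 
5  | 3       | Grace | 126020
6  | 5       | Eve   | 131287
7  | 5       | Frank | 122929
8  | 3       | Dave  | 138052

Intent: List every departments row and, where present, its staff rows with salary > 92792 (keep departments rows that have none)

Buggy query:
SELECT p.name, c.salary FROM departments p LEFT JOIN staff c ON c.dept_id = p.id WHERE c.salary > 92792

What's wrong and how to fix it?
Bug: Filtering c.salary in WHERE discards the NULL rows produced by LEFT JOIN, turning it into an inner join

Fix: Move the right-table condition into the ON clause so unmatched parents are kept

Corrected query:
SELECT p.name, c.salary FROM departments p LEFT JOIN staff c ON c.dept_id = p.id AND c.salary > 92792

Result:
name        | salary
------------+-------
Sales       | 177714
Legal       | NULL  
Engineering | 126020
Engineering | 138052
Engineering | 139896
Finance     | NULL  
HR          | 122929
HR          | 131287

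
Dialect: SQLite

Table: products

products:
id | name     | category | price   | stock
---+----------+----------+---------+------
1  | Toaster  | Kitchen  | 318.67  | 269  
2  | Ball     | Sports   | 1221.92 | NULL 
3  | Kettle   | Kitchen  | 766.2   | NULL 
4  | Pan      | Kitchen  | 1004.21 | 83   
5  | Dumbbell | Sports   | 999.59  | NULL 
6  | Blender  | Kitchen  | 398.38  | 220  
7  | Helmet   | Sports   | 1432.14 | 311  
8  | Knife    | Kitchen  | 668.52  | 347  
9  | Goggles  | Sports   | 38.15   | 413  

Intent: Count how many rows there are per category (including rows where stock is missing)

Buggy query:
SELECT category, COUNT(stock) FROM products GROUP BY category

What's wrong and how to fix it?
Bug: COUNT(column) counts non-NULL values only; rows with NULL stock aren't counted

Fix: Replace COUNT(stock) with COUNT(*)

Corrected query:
SELECT category, COUNT(*) FROM products GROUP BY category

Result:
category | COUNT(*)
---------+---------
Kitchen  | 5       
Sports   | 4       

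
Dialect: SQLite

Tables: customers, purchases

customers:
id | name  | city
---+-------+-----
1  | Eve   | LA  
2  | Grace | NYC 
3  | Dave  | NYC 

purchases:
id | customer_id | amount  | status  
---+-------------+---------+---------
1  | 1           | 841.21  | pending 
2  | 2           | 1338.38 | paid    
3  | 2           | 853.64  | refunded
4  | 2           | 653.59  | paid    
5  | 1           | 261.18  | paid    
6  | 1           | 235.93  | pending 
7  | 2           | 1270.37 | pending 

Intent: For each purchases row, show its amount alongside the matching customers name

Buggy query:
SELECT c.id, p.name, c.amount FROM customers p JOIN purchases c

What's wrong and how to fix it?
Bug: JOIN with no ON clause produces a cartesian product; every purchases row pairs with every customers row

Fix: Specify the join condition linking the foreign key to the parent id

Corrected query:
SELECT c.id, p.name, c.amount FROM customers p JOIN purchases c ON c.customer_id = p.id

Result:
id | name  | amount 
---+-------+--------
1  | Eve   | 841.21 
2  | Grace | 1338.38
3  | Grace | 853.64 
4  | Grace | 653.59 
5  | Eve   | 261.18 
6  | Eve   | 235.93 
7  | Grace | 1270.37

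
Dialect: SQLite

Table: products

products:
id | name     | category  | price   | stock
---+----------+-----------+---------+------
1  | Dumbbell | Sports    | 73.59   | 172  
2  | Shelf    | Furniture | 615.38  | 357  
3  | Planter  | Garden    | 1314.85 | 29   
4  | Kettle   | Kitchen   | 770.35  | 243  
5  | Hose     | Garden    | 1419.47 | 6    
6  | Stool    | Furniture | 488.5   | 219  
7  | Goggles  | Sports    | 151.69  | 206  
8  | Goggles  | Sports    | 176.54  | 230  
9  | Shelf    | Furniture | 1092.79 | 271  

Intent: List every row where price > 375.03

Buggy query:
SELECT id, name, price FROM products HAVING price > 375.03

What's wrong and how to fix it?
Bug: This is a non-aggregate query (no GROUP BY, no aggregates), so in SQLite the HAVING clause is invalid here; a row-level condition belongs in WHERE

Fix: Use WHERE for row-level filtering

Corrected query:
SELECT id, name, price FROM products WHERE price > 375.03

Result:
id | name    | price  
---+---------+--------
2  | Shelf   | 615.38 
3  | Planter | 1314.85
4  | Kettle  | 770.35 
5  | Hose    | 1419.47
6  | Stool   | 488.5  
9  | Shelf   | 1092.79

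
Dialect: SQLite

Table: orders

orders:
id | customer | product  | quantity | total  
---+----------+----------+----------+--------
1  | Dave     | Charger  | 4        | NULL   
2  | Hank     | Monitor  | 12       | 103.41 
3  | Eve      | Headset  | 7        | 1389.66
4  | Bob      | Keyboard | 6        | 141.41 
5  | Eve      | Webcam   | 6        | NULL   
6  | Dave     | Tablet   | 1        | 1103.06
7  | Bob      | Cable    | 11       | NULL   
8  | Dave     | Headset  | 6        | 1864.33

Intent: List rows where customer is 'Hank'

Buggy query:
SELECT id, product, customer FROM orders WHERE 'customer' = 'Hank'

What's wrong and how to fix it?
Bug: 'customer' in single quotes is a string literal, not the column; the comparison is literal-vs-literal and never true

Fix: Remove the quotes around the column name (or use double quotes for an identifier)

Corrected query:
SELECT id, product, customer FROM orders WHERE customer = 'Hank'

Result:
id | product | customer
---+---------+---------
2  | Monitor | Hank    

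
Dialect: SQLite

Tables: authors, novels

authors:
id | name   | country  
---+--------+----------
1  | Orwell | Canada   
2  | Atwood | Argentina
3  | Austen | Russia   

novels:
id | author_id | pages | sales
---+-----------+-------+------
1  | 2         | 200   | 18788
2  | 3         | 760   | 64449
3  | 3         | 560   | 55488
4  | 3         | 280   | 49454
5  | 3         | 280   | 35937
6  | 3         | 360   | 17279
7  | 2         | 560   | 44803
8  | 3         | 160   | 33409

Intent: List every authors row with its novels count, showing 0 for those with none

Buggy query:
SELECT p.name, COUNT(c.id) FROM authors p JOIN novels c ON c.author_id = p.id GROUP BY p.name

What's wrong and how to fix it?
Bug: INNER JOIN drops authors rows that have no matching novels rows

Fix: Use LEFT JOIN so parents without children still appear (COUNT(c.id) gives 0)

Corrected query:
SELECT p.name, COUNT(c.id) FROM authors p LEFT JOIN novels c ON c.author_id = p.id GROUP BY p.name

Result:
name   | COUNT(c.id)
-------+------------
Atwood | 2          
Austen | 6          
Orwell | 0          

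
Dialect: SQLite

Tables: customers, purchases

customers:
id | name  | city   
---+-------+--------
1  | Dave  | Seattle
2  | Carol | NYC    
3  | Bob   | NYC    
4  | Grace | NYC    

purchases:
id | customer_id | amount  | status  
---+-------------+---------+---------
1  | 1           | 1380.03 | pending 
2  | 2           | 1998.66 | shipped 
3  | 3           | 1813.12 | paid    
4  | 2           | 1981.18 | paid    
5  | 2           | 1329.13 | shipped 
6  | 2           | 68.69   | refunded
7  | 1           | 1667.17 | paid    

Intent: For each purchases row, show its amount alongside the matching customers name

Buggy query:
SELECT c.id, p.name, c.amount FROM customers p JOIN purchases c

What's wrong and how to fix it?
Bug: Missing join condition: each purchases row is matched to all customers rows instead of just its own

Fix: Add ON c.customer_id = p.id to the JOIN

Corrected query:
SELECT c.id, p.name, c.amount FROM customers p JOIN purchases c ON c.customer_id = p.id

Result:
id | name  | amount 
---+-------+--------
1  | Dave  | 1380.03
2  | Carol | 1998.66
3  | Bob   | 1813.12
4  | Carol | 1981.18
5  | Carol | 1329.13
6  | Carol | 68.69  
7  | Dave  | 1667.17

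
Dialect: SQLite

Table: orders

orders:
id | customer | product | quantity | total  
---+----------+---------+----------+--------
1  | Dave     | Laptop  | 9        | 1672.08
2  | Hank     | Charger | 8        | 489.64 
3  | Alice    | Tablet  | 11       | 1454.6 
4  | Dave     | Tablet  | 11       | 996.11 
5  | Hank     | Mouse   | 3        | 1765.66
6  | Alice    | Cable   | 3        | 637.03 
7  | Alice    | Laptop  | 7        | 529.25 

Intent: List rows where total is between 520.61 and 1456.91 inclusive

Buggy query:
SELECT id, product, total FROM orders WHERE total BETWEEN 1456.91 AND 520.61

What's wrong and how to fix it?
Bug: The bounds are reversed; BETWEEN a AND b requires a <= b to match anything

Fix: Write BETWEEN 520.61 AND 1456.91

Corrected query:
SELECT id, product, total FROM orders WHERE total BETWEEN 520.61 AND 1456.91

Result:
id | product | total 
---+---------+-------
3  | Tablet  | 1454.6
4  | Tablet  | 996.11
6  | Cable   | 637.03
7  | Laptop  | 529.25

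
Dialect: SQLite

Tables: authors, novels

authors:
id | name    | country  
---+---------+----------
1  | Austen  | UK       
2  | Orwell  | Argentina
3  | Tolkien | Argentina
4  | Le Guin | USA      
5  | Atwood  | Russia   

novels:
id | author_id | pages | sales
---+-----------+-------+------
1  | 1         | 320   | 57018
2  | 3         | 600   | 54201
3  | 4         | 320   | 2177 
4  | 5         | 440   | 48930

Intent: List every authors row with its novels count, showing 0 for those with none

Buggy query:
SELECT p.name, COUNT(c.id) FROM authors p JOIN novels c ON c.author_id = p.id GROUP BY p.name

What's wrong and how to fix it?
Bug: An inner join excludes parents with zero children

Fix: Use LEFT JOIN so parents without children still appear (COUNT(c.id) gives 0)

Corrected query:
SELECT p.name, COUNT(c.id) FROM authors p LEFT JOIN novels c ON c.author_id = p.id GROUP BY p.name

Result:
name    | COUNT(c.id)
--------+------------
Atwood  | 1          
Austen  | 1          
Le Guin | 1          
Orwell  | 0          
Tolkien | 1          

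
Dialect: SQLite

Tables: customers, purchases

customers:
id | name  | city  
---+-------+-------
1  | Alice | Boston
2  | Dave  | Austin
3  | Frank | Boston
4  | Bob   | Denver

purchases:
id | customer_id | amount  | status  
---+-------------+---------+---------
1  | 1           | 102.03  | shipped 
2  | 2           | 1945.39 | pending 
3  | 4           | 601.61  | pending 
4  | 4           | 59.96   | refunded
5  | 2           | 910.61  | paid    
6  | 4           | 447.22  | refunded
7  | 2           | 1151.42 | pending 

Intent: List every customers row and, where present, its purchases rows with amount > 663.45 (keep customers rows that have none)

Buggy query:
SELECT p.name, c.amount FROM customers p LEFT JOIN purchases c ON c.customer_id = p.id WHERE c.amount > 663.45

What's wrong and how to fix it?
Bug: A WHERE condition on the right-hand table after LEFT JOIN drops unmatched parents

Fix: Move the right-table condition into the ON clause so unmatched parents are kept

Corrected query:
SELECT p.name, c.amount FROM customers p LEFT JOIN purchases c ON c.customer_id = p.id AND c.amount > 663.45

Result:
name  | amount 
------+--------
Alice | NULL   
Dave  | 910.61 
Dave  | 1151.42
Dave  | 1945.39
Frank | NULL   
Bob   | NULL   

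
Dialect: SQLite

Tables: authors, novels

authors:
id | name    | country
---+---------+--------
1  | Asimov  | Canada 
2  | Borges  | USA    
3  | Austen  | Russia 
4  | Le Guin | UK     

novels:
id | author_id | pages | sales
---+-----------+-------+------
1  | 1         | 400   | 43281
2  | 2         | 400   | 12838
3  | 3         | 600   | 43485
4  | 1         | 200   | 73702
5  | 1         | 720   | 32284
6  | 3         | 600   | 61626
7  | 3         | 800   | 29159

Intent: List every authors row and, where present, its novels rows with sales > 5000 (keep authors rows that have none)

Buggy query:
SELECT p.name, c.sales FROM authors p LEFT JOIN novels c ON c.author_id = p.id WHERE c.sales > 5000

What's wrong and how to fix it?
Bug: Filtering c.sales in WHERE discards the NULL rows produced by LEFT JOIN, turning it into an inner join

Fix: Put 'c.sales > 5000' in the JOIN's ON clause instead of WHERE

Corrected query:
SELECT p.name, c.sales FROM authors p LEFT JOIN novels c ON c.author_id = p.id AND c.sales > 5000

Result:
name    | sales
--------+------
Asimov  | 32284
Asimov  | 43281
Asimov  | 73702
Borges  | 12838
Austen  | 29159
Austen  | 43485
Austen  | 61626
Le Guin | NULL 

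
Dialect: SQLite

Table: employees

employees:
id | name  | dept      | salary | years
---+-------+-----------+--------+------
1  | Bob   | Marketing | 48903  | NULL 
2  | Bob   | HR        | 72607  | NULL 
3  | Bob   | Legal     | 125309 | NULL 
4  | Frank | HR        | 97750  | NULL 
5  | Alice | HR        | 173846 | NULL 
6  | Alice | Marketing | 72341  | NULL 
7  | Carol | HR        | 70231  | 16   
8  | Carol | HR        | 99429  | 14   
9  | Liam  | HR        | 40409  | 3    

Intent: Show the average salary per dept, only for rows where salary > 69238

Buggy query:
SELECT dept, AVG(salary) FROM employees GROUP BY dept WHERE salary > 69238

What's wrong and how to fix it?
Bug: Row-level WHERE must come before GROUP BY in the clause order

Fix: Place WHERE between FROM and GROUP BY

Corrected query:
SELECT dept, AVG(salary) FROM employees WHERE salary > 69238 GROUP BY dept

Result:
dept      | AVG(salary)
----------+------------
HR        | 102772.6   
Legal     | 125309     
Marketing | 72341      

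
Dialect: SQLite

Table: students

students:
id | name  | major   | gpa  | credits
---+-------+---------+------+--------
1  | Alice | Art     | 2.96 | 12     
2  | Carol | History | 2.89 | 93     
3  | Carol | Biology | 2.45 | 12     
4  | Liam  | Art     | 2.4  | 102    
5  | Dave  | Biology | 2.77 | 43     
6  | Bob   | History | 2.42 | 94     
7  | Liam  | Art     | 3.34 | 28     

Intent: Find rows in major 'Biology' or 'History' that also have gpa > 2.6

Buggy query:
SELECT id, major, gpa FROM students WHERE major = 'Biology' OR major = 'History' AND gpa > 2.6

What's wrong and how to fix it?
Bug: Without parentheses, AND is evaluated before OR, so the gpa filter only applies to the 'History' branch

Fix: Add parentheses around the OR so the AND applies to both alternatives

Corrected query:
SELECT id, major, gpa FROM students WHERE (major = 'Biology' OR major = 'History') AND gpa > 2.6

Result:
id | major   | gpa 
---+---------+-----
2  | History | 2.89
5  | Biology | 2.77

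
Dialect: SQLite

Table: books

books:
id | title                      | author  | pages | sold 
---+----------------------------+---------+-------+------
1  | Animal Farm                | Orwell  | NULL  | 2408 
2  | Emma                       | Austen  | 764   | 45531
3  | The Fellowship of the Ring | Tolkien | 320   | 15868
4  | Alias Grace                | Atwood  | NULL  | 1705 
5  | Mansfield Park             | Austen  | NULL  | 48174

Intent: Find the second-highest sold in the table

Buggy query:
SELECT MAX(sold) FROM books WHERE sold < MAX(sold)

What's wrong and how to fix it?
Bug: The inner MAX is an aggregate inside WHERE, which is not allowed

Fix: Compute the overall MAX in a subquery, then take MAX of rows below it

Corrected query:
SELECT MAX(sold) FROM books WHERE sold < (SELECT MAX(sold) FROM books)

Result:
MAX(sold)
---------
45531    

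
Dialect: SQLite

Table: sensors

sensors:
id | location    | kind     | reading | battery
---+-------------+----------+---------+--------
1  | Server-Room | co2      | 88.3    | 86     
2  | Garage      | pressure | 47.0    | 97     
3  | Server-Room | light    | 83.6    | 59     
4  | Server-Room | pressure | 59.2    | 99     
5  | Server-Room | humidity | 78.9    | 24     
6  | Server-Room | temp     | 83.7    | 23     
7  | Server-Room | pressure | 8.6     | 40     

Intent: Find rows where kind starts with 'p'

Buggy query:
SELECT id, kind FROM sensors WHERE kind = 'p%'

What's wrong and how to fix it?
Bug: '=' compares the literal string including the % character; pattern matching needs LIKE

Fix: Use LIKE for wildcard pattern matching

Corrected query:
SELECT id, kind FROM sensors WHERE kind LIKE 'p%'

Result:
id | kind    
---+---------
2  | pressure
4  | pressure
7  | pressure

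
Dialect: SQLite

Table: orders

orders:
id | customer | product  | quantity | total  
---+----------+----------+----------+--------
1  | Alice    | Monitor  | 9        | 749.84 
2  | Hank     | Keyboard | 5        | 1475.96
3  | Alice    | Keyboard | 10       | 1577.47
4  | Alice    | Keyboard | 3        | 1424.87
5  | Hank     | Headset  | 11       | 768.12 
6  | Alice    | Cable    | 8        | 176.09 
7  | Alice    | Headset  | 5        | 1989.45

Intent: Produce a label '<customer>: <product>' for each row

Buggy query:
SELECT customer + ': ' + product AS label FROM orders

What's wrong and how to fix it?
Bug: SQLite uses || for string concatenation; + coerces text to numbers (yielding 0)

Fix: Use the || operator for string concatenation

Corrected query:
SELECT customer || ': ' || product AS label FROM orders

Result:
label          
---------------
Alice: Monitor 
Hank: Keyboard 
Alice: Keyboard
Alice: Keyboard
Hank: Headset  
Alice: Cable   
Alice: Headset 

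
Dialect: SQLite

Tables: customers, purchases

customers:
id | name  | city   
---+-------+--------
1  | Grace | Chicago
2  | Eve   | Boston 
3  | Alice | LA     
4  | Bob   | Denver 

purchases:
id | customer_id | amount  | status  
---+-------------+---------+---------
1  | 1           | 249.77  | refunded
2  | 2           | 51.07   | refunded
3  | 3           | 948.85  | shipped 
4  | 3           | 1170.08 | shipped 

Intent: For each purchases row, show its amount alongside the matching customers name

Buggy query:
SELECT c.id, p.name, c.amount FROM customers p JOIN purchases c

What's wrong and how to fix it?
Bug: Missing join condition: each purchases row is matched to all customers rows instead of just its own

Fix: Specify the join condition linking the foreign key to the parent id

Corrected query:
SELECT c.id, p.name, c.amount FROM customers p JOIN purchases c ON c.customer_id = p.id

Result:
id | name  | amount 
---+-------+--------
1  | Grace | 249.77 
2  | Eve   | 51.07  
3  | Alice | 948.85 
4  | Alice | 1170.08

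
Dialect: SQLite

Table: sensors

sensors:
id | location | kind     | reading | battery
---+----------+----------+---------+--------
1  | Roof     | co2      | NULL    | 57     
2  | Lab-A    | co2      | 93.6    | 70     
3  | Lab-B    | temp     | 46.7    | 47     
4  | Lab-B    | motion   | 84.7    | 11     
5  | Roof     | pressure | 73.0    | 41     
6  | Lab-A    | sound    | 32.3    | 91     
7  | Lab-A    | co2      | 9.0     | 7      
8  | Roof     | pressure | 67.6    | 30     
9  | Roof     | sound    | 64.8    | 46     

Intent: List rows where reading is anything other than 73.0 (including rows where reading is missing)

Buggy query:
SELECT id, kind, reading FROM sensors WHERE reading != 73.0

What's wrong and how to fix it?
Bug: 'reading != 73.0' is unknown when reading is NULL, so NULL rows are silently excluded

Fix: Handle NULL separately with IS NULL alongside the inequality

Corrected query:
SELECT id, kind, reading FROM sensors WHERE reading != 73.0 OR reading IS NULL

Result:
id | kind     | reading
---+----------+--------
1  | co2      | NULL   
2  | co2      | 93.6   
3  | temp     | 46.7   
4  | motion   | 84.7   
6  | sound    | 32.3   
7  | co2      | 9      
8  | pressure | 67.6   
9  | sound    | 64.8   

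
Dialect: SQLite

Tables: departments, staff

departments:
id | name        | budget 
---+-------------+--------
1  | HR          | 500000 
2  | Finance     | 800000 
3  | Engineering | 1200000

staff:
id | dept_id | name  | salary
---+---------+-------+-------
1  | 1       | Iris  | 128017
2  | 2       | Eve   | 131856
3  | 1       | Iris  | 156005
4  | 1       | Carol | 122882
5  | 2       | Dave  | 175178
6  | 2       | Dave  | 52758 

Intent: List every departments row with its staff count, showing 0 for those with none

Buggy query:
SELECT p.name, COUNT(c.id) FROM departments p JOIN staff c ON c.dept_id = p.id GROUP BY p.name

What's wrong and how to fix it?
Bug: INNER JOIN drops departments rows that have no matching staff rows

Fix: Use LEFT JOIN so parents without children still appear (COUNT(c.id) gives 0)

Corrected query:
SELECT p.name, COUNT(c.id) FROM departments p LEFT JOIN staff c ON c.dept_id = p.id GROUP BY p.name

Result:
name        | COUNT(c.id)
------------+------------
Engineering | 0          
Finance     | 3          
HR          | 3          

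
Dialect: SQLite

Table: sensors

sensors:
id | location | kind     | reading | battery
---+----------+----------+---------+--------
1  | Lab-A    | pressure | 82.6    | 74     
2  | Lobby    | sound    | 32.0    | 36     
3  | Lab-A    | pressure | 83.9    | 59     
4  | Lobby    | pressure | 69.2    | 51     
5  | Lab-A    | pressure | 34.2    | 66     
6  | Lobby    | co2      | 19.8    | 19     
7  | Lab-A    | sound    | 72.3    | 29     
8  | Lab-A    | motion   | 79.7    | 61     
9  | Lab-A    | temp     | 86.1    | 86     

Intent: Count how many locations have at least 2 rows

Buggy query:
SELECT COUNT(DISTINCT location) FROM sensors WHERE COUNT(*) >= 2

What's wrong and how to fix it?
Bug: COUNT(*) cannot appear in WHERE; the per-group count doesn't exist yet

Fix: Use a subquery that GROUPs and filters with HAVING, then count its rows

Corrected query:
SELECT COUNT(*) FROM (SELECT location FROM sensors GROUP BY location HAVING COUNT(*) >= 2)

Result:
COUNT(*)
--------
2       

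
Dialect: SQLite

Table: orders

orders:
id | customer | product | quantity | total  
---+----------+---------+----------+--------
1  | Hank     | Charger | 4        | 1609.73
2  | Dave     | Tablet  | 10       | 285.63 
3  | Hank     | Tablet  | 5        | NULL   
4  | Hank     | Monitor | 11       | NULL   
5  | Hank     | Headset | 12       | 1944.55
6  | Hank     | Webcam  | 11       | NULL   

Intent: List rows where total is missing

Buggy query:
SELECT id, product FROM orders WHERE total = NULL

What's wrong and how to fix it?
Bug: '= NULL' is always unknown in SQL three-valued logic, so no rows match

Fix: Replace '= NULL' with 'IS NULL'

Corrected query:
SELECT id, product FROM orders WHERE total IS NULL

Result:
id | product
---+--------
3  | Tablet 
4  | Monitor
6  | Webcam 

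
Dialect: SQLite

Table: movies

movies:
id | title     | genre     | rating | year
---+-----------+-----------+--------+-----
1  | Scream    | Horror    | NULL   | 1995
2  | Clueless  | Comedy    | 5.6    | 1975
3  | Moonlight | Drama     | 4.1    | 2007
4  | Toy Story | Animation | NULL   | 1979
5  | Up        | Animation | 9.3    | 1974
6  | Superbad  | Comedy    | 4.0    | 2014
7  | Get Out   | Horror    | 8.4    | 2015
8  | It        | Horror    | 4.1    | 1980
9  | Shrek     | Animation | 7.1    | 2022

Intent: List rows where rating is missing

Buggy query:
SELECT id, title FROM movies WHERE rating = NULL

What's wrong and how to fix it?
Bug: '= NULL' is always unknown in SQL three-valued logic, so no rows match

Fix: Use IS NULL to test for NULL

Corrected query:
SELECT id, title FROM movies WHERE rating IS NULL

Result:
id | title    
---+----------
1  | Scream   
4  | Toy Story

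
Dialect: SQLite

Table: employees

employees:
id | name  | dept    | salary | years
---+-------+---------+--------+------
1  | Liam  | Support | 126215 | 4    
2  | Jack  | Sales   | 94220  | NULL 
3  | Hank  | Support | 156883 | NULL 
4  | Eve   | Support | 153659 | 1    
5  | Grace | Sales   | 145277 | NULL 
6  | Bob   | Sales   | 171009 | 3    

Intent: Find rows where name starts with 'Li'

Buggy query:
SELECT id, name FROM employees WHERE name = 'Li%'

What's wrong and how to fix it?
Bug: '=' compares the literal string including the % character; pattern matching needs LIKE

Fix: Replace '=' with LIKE so 'Li%' is treated as a pattern

Corrected query:
SELECT id, name FROM employees WHERE name LIKE 'Li%'

Result:
id | name
---+-----
1  | Liam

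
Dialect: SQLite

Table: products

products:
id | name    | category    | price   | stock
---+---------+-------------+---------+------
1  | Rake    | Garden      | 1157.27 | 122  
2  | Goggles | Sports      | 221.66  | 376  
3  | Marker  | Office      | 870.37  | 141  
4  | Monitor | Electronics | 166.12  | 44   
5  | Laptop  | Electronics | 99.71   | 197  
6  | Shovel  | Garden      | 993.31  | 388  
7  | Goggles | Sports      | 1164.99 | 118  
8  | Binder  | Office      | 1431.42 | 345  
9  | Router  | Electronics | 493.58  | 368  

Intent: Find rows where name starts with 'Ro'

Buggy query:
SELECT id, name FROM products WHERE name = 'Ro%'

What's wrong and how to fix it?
Bug: Wildcards only work with LIKE; '=' treats '%' as a literal character

Fix: Replace '=' with LIKE so 'Ro%' is treated as a pattern

Corrected query:
SELECT id, name FROM products WHERE name LIKE 'Ro%'

Result:
id | name  
---+-------
9  | Router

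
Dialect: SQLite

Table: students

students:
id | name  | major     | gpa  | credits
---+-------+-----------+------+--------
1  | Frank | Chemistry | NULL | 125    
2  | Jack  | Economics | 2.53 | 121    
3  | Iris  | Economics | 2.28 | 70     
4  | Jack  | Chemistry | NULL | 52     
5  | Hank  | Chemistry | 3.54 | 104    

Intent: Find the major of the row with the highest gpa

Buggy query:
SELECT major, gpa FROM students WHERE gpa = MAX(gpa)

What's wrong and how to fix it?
Bug: WHERE is evaluated per row; an aggregate over the whole table isn't defined there

Fix: Wrap MAX in a scalar subquery so WHERE compares against a single value

Corrected query:
SELECT major, gpa FROM students WHERE gpa = (SELECT MAX(gpa) FROM students)

Result:
major     | gpa 
----------+-----
Chemistry | 3.54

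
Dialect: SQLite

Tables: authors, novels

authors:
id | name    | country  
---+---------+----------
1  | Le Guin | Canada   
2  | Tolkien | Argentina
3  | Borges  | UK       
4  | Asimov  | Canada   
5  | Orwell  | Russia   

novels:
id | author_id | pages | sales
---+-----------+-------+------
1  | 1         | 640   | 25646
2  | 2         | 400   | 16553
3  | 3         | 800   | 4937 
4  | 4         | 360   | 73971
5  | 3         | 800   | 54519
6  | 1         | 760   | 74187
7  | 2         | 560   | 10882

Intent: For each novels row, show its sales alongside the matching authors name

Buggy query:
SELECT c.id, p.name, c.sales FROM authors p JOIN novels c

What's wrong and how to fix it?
Bug: Missing join condition: each novels row is matched to all authors rows instead of just its own

Fix: Add ON c.author_id = p.id to the JOIN

Corrected query:
SELECT c.id, p.name, c.sales FROM authors p JOIN novels c ON c.author_id = p.id

Result:
id | name    | sales
---+---------+------
1  | Le Guin | 25646
2  | Tolkien | 16553
3  | Borges  | 4937 
4  | Asimov  | 73971
5  | Borges  | 54519
6  | Le Guin | 74187
7  | Tolkien | 10882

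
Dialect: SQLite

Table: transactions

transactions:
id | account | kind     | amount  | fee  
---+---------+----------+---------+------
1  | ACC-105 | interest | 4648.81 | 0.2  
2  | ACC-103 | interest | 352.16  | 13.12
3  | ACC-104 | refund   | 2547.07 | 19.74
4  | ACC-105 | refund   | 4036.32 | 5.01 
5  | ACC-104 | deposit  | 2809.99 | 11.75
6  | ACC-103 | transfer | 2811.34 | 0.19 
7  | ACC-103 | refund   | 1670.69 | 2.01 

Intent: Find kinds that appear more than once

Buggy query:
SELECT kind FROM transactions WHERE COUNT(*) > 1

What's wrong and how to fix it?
Bug: COUNT(*) is an aggregate and cannot be used in WHERE

Fix: GROUP BY kind, then filter groups with HAVING COUNT(*) > 1

Corrected query:
SELECT kind FROM transactions GROUP BY kind HAVING COUNT(*) > 1

Result:
kind    
--------
interest
refund  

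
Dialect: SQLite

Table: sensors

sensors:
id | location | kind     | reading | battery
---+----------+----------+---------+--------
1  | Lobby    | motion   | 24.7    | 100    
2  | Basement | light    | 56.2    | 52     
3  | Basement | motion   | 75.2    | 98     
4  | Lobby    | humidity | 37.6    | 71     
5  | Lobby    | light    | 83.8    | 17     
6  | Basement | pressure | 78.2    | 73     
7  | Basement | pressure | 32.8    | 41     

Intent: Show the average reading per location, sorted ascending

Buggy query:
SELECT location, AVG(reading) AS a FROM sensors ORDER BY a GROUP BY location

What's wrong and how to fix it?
Bug: ORDER BY appears before GROUP BY; SQL clause order requires GROUP BY first

Fix: Move ORDER BY to the end, after GROUP BY

Corrected query:
SELECT location, AVG(reading) AS a FROM sensors GROUP BY location ORDER BY a

Result:
location | a   
---------+-----
Lobby    | 48.7
Basement | 60.6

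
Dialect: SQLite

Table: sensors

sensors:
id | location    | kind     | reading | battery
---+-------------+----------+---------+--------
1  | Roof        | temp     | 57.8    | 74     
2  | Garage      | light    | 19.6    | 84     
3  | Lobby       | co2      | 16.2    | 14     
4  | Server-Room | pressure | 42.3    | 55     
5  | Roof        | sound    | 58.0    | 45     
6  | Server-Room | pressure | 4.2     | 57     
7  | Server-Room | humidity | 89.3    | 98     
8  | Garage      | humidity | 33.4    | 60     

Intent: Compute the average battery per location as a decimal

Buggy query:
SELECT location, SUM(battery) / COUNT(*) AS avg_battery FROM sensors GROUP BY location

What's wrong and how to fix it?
Bug: SUM(battery) and COUNT(*) are both integers; the division truncates the fractional part

Fix: Cast one side to REAL so the division keeps the fractional part

Corrected query:
SELECT location, SUM(battery) * 1.0 / COUNT(*) AS avg_battery FROM sensors GROUP BY location

Result:
location    | avg_battery
------------+------------
Garage      | 72         
Lobby       | 14         
Roof        | 59.5       
Server-Room | 70         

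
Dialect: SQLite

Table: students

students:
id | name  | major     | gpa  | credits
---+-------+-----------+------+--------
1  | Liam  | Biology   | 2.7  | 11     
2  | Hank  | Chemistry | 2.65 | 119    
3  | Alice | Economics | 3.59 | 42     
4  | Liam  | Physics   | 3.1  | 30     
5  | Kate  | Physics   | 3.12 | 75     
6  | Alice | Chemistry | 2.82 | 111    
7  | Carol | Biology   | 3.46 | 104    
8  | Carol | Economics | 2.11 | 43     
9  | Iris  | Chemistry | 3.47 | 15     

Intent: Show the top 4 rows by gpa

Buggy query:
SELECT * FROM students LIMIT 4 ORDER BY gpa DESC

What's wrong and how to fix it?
Bug: LIMIT must come after ORDER BY

Fix: Sort with ORDER BY, then apply LIMIT

Corrected query:
SELECT * FROM students ORDER BY gpa DESC LIMIT 4

Result:
id | name  | major     | gpa  | credits
---+-------+-----------+------+--------
3  | Alice | Economics | 3.59 | 42     
9  | Iris  | Chemistry | 3.47 | 15     
7  | Carol | Biology   | 3.46 | 104    
5  | Kate  | Physics   | 3.12 | 75     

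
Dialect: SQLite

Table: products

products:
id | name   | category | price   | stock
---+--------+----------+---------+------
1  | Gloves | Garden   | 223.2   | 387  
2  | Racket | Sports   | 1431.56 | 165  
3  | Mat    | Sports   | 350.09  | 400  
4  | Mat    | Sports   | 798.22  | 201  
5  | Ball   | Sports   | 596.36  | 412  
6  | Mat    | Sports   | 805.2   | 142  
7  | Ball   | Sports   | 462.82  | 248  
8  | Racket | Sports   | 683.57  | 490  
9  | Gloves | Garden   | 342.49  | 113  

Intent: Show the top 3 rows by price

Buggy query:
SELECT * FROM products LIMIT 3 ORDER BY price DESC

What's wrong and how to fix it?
Bug: LIMIT must come after ORDER BY

Fix: Swap the clauses: ORDER BY first, then LIMIT

Corrected query:
SELECT * FROM products ORDER BY price DESC LIMIT 3

Result:
id | name   | category | price   | stock
---+--------+----------+---------+------
2  | Racket | Sports   | 1431.56 | 165  
6  | Mat    | Sports   | 805.2   | 142  
4  | Mat    | Sports   | 798.22  | 201  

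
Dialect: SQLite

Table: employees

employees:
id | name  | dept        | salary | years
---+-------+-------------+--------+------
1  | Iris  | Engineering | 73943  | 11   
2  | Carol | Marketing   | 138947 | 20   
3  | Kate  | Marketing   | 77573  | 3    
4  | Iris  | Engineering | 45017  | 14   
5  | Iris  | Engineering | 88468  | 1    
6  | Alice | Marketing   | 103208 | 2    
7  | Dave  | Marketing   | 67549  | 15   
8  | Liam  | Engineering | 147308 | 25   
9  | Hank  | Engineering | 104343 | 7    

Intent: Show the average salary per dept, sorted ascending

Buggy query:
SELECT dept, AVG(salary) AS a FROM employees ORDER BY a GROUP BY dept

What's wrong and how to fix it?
Bug: ORDER BY appears before GROUP BY; SQL clause order requires GROUP BY first

Fix: Move ORDER BY to the end, after GROUP BY

Corrected query:
SELECT dept, AVG(salary) AS a FROM employees GROUP BY dept ORDER BY a

Result:
dept        | a       
------------+---------
Engineering | 91815.8 
Marketing   | 96819.25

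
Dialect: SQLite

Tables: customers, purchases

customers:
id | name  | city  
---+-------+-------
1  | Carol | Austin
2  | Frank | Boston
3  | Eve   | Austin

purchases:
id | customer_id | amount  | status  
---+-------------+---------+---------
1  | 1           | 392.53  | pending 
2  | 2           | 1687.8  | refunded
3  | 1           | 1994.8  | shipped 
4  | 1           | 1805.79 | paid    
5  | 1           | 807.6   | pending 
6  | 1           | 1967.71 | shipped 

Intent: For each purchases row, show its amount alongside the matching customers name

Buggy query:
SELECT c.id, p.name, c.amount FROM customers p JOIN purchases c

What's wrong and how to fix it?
Bug: JOIN with no ON clause produces a cartesian product; every purchases row pairs with every customers row

Fix: Specify the join condition linking the foreign key to the parent id

Corrected query:
SELECT c.id, p.name, c.amount FROM customers p JOIN purchases c ON c.customer_id = p.id

Result:
id | name  | amount 
---+-------+--------
1  | Carol | 392.53 
2  | Frank | 1687.8 
3  | Carol | 1994.8 
4  | Carol | 1805.79
5  | Carol | 807.6  
6  | Carol | 1967.71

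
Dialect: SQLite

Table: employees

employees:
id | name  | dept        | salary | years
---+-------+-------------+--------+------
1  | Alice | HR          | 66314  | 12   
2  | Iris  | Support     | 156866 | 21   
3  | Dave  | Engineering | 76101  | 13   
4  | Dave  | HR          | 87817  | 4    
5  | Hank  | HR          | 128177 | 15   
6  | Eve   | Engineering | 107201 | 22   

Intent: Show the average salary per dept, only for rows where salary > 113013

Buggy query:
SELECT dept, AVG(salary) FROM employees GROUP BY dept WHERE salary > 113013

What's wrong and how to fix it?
Bug: WHERE cannot follow GROUP BY

Fix: Place WHERE between FROM and GROUP BY

Corrected query:
SELECT dept, AVG(salary) FROM employees WHERE salary > 113013 GROUP BY dept

Result:
dept    | AVG(salary)
--------+------------
HR      | 128177     
Support | 156866     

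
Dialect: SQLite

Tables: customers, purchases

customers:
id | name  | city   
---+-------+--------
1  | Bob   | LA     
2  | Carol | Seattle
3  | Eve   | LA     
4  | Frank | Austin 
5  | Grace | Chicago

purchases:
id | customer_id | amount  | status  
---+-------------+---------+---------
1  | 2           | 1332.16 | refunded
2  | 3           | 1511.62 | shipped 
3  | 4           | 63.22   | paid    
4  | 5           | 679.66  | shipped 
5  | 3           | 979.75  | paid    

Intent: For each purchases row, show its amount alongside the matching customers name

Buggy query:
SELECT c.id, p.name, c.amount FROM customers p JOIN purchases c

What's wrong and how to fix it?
Bug: JOIN with no ON clause produces a cartesian product; every purchases row pairs with every customers row

Fix: Specify the join condition linking the foreign key to the parent id

Corrected query:
SELECT c.id, p.name, c.amount FROM customers p JOIN purchases c ON c.customer_id = p.id

Result:
id | name  | amount 
---+-------+--------
1  | Carol | 1332.16
2  | Eve   | 1511.62
3  | Frank | 63.22  
4  | Grace | 679.66 
5  | Eve   | 979.75 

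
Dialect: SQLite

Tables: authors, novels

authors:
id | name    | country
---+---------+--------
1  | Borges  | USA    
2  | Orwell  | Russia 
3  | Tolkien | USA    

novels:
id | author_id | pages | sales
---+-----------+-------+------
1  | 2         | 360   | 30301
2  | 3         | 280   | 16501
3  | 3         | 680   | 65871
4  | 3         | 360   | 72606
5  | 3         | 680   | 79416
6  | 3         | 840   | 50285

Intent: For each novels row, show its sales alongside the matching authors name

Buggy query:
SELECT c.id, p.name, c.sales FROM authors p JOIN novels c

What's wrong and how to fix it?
Bug: JOIN with no ON clause produces a cartesian product; every novels row pairs with every authors row

Fix: Specify the join condition linking the foreign key to the parent id

Corrected query:
SELECT c.id, p.name, c.sales FROM authors p JOIN novels c ON c.author_id = p.id

Result:
id | name    | sales
---+---------+------
1  | Orwell  | 30301
2  | Tolkien | 16501
3  | Tolkien | 65871
4  | Tolkien | 72606
5  | Tolkien | 79416
6  | Tolkien | 50285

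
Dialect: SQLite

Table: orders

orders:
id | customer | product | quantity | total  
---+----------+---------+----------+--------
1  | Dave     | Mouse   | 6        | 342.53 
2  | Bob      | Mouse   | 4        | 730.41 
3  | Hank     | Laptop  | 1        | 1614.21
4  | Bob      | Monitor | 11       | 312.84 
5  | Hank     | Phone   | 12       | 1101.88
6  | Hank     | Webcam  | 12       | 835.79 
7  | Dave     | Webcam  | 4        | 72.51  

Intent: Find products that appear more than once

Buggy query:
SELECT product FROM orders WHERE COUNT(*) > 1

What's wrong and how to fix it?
Bug: WHERE can't reference COUNT(*); aggregates are computed after WHERE

Fix: Group first, then use HAVING for the count condition

Corrected query:
SELECT product FROM orders GROUP BY product HAVING COUNT(*) > 1

Result:
product
-------
Mouse  
Webcam 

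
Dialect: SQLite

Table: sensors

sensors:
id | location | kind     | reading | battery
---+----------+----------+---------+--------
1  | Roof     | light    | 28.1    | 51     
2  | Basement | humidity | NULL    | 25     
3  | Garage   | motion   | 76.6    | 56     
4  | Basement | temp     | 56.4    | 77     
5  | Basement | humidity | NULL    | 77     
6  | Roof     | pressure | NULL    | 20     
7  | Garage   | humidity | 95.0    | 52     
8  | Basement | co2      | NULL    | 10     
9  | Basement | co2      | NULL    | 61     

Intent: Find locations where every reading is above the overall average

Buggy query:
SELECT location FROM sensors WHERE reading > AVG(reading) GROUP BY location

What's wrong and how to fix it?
Bug: WHERE evaluates per row before aggregation, so AVG() is unavailable

Fix: Compute the overall average in a scalar subquery and compare each group's MIN against it in HAVING

Corrected query:
SELECT location FROM sensors GROUP BY location HAVING MIN(reading) > (SELECT AVG(reading) FROM sensors)

Result:
location
--------
Garage  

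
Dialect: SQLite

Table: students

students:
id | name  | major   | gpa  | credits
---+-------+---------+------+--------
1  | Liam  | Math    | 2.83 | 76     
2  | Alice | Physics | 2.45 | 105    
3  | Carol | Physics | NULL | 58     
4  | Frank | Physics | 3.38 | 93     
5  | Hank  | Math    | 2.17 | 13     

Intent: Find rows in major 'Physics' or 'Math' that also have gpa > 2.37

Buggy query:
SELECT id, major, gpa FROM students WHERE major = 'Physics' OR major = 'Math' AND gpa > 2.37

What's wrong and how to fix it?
Bug: Without parentheses, AND is evaluated before OR, so the gpa filter only applies to the 'Math' branch

Fix: Group the OR with parentheses (or use IN), then AND the threshold

Corrected query:
SELECT id, major, gpa FROM students WHERE (major = 'Physics' OR major = 'Math') AND gpa > 2.37

Result:
id | major   | gpa 
---+---------+-----
1  | Math    | 2.83
2  | Physics | 2.45
4  | Physics | 3.38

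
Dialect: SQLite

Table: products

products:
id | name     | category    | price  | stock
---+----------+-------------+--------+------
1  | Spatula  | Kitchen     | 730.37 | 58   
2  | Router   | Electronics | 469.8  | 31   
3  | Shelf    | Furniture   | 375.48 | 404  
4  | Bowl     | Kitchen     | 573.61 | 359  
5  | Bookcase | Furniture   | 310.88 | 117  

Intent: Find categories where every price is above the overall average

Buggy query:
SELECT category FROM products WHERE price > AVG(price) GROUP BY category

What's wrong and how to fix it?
Bug: AVG() is an aggregate; it can't sit directly in WHERE

Fix: Use a subquery for AVG and a HAVING MIN(...) filter so the condition holds for every row in the group

Corrected query:
SELECT category FROM products GROUP BY category HAVING MIN(price) > (SELECT AVG(price) FROM products)

Result:
category
--------
Kitchen 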